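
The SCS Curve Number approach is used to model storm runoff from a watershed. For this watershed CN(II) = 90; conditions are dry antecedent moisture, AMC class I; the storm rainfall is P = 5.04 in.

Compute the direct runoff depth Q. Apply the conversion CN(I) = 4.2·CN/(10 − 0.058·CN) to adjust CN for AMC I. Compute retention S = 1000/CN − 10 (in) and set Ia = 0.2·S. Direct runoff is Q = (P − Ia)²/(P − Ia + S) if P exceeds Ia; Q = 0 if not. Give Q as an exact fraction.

Adjust CN=90 to AMC I: 4.2·90/(10 − 0.058·90) → 378 ÷ (239/50) = 18900/239 ≈ 79.079
Max retention: S = 1000/(18900/239) − 10 = 500/189 in (≈ 2.646 in)
Ia = 0.2·(500/189) = 100/189 in ≈ 0.529 in
Excess rainfall: 5.040 − 0.529 = 4.511 in; P > Ia so Q > 0
Runoff Q = (P−Ia)²/(P−Ia+S) = (4.511)²/(4.511+2.646) = 227143298/79885575 ≈ 2.843 in

Q = 227143298/79885575 in ≈ 2.843 in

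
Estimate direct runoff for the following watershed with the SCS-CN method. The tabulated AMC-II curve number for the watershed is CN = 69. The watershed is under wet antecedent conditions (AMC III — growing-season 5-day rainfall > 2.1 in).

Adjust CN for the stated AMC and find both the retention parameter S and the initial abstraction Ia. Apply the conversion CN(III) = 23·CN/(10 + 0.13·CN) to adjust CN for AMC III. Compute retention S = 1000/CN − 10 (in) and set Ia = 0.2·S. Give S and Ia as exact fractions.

Adjust CN=69 to AMC III: 23·69/(10 + 0.13·69) → 1587 ÷ (1897/100) = 158700/1897 ≈ 83.658
Max retention: S = 1000/(158700/1897) − 10 = 3100/1587 in (≈ 1.953 in)
Ia = 0.2S: 0.2·1.953 = 0.391 in (exactly 620/1587)

S = 3100/1587 in ≈ 1.953 in; Ia = 620/1587 in ≈ 0.391 in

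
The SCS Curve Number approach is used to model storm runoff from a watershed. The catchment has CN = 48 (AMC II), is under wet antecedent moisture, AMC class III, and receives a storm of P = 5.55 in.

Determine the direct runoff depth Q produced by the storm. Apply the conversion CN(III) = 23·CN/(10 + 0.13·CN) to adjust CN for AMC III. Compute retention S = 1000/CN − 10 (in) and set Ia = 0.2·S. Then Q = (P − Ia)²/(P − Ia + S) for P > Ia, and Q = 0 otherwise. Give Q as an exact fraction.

Wet (AMC III): CN(III) = 23·48/(10 + 0.13·48) = 1104/(406/25) = 13800/203 ≈ 67.980
Retention S: 1000/CN − 10 with CN=67.980 → S = 325/69 ≈ 4.710 in
Ia = 0.2S: 0.2·4.710 = 0.942 in (exactly 65/69)
Excess rainfall: 5.550 − 0.942 = 4.608 in; P > Ia so Q > 0
Q: (6359/1380)² ÷ (12859/1380) = 40436881/17745420 in (≈ 2.279 in)

Q = 40436881/17745420 in ≈ 2.279 in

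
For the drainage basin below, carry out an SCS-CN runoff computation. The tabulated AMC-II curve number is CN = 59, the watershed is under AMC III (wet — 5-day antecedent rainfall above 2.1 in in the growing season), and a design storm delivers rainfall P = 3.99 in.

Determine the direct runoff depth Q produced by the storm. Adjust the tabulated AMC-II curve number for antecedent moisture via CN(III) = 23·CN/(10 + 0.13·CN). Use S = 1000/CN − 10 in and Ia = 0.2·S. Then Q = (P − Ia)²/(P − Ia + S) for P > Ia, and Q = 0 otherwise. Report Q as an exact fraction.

Q = 211087870249/117983415100 in ≈ 1.789 in

CN(III) from CN(II)=59: (23·59)/(10 + 0.13·59) = 135700/1767 ≈ 76.797
S = 1000/(135700/1767) − 10 = 4100/1357 in ≈ 3.021 in
Initial abstraction Ia = S/5 = (4100/1357)/5 = 820/1357 ≈ 0.604 in
P − Ia = 3.990 − 0.604 = 459443/135700 ≈ 3.386 in (> 0, runoff occurs)
Q = (459443/135700)²/((459443/135700) + 4100/1357) = (211087870249/18414490000)/(869443/135700) = 211087870249/117983415100 in ≈ 1.789 in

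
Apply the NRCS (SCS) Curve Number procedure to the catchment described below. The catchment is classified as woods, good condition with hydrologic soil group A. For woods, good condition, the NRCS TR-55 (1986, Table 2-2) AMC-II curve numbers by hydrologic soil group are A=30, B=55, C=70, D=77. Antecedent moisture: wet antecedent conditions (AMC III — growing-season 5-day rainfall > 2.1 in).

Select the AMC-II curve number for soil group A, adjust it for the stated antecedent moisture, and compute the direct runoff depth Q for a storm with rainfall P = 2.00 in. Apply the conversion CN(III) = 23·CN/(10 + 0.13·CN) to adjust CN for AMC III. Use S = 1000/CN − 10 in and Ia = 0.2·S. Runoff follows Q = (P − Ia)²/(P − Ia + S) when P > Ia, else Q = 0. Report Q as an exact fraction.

Q = 0 in ≈ 0.000 in

NRCS table: woods, good condition, soil group A → CN(II) = 30
Adjust CN=30 to AMC III: 23·30/(10 + 0.13·30) → 690 ÷ (139/10) = 6900/139 ≈ 49.640
Max retention: S = 1000/(6900/139) − 10 = 700/69 in (≈ 10.145 in)
Ia = 0.2·(700/69) = 140/69 in ≈ 2.029 in
P = 2.000 ≤ Ia = 2.029 in: entire storm abstracted, Q = 0.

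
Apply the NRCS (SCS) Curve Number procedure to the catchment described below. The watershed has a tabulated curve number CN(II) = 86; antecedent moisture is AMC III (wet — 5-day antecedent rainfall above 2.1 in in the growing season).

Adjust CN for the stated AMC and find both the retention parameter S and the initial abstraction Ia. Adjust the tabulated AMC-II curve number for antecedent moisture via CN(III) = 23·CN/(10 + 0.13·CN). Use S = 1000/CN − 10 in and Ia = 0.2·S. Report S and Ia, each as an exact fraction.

S = 700/989 in ≈ 0.708 in; Ia = 140/989 in ≈ 0.142 in

Wet (AMC III): CN(III) = 23·86/(10 + 0.13·86) = 1978/(1059/50) = 98900/1059 ≈ 93.390
S = 1000/(98900/1059) − 10 = 700/989 in ≈ 0.708 in
Ia = 0.2·(700/989) = 140/989 in ≈ 0.142 in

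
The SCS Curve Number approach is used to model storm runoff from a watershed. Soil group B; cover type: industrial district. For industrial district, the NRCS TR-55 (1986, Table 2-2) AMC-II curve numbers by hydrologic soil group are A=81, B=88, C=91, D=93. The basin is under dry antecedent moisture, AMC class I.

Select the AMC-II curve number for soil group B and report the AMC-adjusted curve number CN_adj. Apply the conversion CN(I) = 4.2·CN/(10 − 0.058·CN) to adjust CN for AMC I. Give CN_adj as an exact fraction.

NRCS table: industrial district, soil group B → CN(II) = 88
CN(I) from CN(II)=88: (4.2·88)/(10 − 0.058·88) = 3850/51 ≈ 75.490

CN_adj = 3850/51 ≈ 75.490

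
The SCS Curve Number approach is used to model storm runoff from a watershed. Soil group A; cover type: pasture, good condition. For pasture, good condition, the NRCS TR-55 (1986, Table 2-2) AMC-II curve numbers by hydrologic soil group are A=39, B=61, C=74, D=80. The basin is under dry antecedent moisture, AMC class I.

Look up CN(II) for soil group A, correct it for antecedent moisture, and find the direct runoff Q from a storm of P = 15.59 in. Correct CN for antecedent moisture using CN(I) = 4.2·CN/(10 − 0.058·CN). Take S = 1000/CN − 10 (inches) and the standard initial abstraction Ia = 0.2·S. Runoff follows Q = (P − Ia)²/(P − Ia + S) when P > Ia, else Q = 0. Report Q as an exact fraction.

Q = 444650246041/304407639900 in ≈ 1.461 in

NRCS table: pasture, good condition, soil group A → CN(II) = 39
CN(I) from CN(II)=39: (4.2·39)/(10 − 0.058·39) = 81900/3869 ≈ 21.168
Retention S: 1000/CN − 10 with CN=21.168 → S = 30500/819 ≈ 37.241 in
Initial abstraction Ia = S/5 = (30500/819)/5 = 6100/819 ≈ 7.448 in
P − Ia = 15.590 − 7.448 = 666821/81900 ≈ 8.142 in (> 0, runoff occurs)
Q = (666821/81900)²/((666821/81900) + 30500/819) = (444650246041/6707610000)/(3716821/81900) = 444650246041/304407639900 in ≈ 1.461 in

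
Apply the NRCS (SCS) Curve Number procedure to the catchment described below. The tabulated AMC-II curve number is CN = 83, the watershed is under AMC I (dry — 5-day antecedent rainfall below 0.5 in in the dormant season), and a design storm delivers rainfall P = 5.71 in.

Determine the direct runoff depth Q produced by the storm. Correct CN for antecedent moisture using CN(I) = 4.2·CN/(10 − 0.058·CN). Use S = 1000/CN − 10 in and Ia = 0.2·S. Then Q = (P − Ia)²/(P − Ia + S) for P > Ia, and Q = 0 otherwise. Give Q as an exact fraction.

Q = 681042514009/291996597900 in ≈ 2.332 in

Adjust CN=83 to AMC I: 4.2·83/(10 − 0.058·83) → (1743/5) ÷ (2593/500) = 174300/2593 ≈ 67.219
Retention S: 1000/CN − 10 with CN=67.219 → S = 8500/1743 ≈ 4.877 in
Ia = 0.2S: 0.2·4.877 = 0.975 in (exactly 1700/1743)
Excess rainfall: 5.710 − 0.975 = 4.735 in; P > Ia so Q > 0
Q = (825253/174300)²/((825253/174300) + 8500/1743) = (681042514009/30380490000)/(1675253/174300) = 681042514009/291996597900 in ≈ 2.332 in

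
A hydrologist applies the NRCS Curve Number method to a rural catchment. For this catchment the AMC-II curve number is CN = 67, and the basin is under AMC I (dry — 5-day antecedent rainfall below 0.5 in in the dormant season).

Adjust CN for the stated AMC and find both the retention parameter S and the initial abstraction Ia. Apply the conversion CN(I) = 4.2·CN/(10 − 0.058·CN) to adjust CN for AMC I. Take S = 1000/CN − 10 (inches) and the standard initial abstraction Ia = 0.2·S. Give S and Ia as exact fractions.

Adjust CN=67 to AMC I: 4.2·67/(10 − 0.058·67) → (1407/5) ÷ (3057/500) = 46900/1019 ≈ 46.026
S = 1000/(46900/1019) − 10 = 5500/469 in ≈ 11.727 in
Initial abstraction Ia = S/5 = (5500/469)/5 = 1100/469 ≈ 2.345 in

S = 5500/469 in ≈ 11.727 in; Ia = 1100/469 in ≈ 2.345 in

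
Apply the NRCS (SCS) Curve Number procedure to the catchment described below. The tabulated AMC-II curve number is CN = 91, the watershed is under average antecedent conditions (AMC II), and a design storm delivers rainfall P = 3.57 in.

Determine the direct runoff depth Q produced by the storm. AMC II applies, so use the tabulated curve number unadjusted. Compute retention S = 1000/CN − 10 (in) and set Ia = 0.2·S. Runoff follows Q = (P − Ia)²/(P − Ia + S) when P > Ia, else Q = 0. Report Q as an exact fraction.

Q = 313897323/120383900 in ≈ 2.607 in

Average conditions: CN = 91 (no AMC adjustment).
Retention S: 1000/CN − 10 with CN=91.000 → S = 90/91 ≈ 0.989 in
Initial abstraction Ia = S/5 = (90/91)/5 = 18/91 ≈ 0.198 in
Since P=3.570 > Ia=0.198: effective rainfall P−Ia = 30687/9100 in
Q: (30687/9100)² ÷ (39687/9100) = 313897323/120383900 in (≈ 2.607 in)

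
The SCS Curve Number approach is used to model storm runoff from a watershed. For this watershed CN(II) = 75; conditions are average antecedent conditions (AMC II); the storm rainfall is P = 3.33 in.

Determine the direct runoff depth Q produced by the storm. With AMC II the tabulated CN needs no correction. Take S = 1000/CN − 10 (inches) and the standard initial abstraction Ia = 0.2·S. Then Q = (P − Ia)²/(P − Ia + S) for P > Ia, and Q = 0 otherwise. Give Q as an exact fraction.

Average conditions: CN = 75 (no AMC adjustment).
Retention S: 1000/CN − 10 with CN=75.000 → S = 10/3 ≈ 3.333 in
Ia = 0.2S: 0.2·3.333 = 0.667 in (exactly 2/3)
Excess rainfall: 3.330 − 0.667 = 2.663 in; P > Ia so Q > 0
Q = (799/300)²/((799/300) + 10/3) = (638401/90000)/(1799/300) = 638401/539700 in ≈ 1.183 in

Q = 638401/539700 in ≈ 1.183 in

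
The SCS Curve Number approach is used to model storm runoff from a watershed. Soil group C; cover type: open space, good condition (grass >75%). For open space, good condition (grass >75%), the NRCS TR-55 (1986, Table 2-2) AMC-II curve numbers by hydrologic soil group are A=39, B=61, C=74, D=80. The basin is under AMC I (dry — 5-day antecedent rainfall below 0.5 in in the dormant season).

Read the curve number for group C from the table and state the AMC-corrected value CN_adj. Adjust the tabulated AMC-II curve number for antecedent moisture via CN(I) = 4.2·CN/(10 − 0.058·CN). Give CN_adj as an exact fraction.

CN_adj = 77700/1427 ≈ 54.450

NRCS table: open space, good condition (grass >75%), soil group C → CN(II) = 74
Dry (AMC I): CN(I) = 4.2·74/(10 − 0.058·74) = (1554/5)/(1427/250) = 77700/1427 ≈ 54.450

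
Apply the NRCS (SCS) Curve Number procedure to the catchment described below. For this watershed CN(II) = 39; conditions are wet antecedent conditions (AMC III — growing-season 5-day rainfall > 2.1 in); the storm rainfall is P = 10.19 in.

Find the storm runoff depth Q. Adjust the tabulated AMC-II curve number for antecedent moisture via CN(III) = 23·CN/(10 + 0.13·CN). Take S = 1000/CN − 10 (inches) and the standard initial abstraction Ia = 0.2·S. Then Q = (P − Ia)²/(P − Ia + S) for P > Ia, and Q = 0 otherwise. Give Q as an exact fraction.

Q = 627332113849/125763257100 in ≈ 4.988 in

Adjust CN=39 to AMC III: 23·39/(10 + 0.13·39) → 897 ÷ (1507/100) = 89700/1507 ≈ 59.522
Max retention: S = 1000/(89700/1507) − 10 = 6100/897 in (≈ 6.800 in)
Ia = 0.2·(6100/897) = 1220/897 in ≈ 1.360 in
P − Ia = 10.190 − 1.360 = 792043/89700 ≈ 8.830 in (> 0, runoff occurs)
Runoff Q = (P−Ia)²/(P−Ia+S) = (8.830)²/(8.830+6.800) = 627332113849/125763257100 ≈ 4.988 in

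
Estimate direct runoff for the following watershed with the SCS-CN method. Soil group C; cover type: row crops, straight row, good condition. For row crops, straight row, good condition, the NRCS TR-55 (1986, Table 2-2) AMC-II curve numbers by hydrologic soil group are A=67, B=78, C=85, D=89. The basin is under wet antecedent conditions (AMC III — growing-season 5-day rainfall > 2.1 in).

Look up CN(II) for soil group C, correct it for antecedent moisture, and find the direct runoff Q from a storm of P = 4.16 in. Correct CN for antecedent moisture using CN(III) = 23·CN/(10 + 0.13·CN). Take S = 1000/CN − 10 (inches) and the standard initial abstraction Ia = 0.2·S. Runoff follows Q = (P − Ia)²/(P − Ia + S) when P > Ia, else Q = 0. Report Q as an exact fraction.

Q = 191727362/57017575 in ≈ 3.363 in

NRCS table: row crops, straight row, good condition, soil group C → CN(II) = 85
Wet (AMC III): CN(III) = 23·85/(10 + 0.13·85) = 1955/(421/20) = 39100/421 ≈ 92.874
Max retention: S = 1000/(39100/421) − 10 = 300/391 in (≈ 0.767 in)
Initial abstraction Ia = S/5 = (300/391)/5 = 60/391 ≈ 0.153 in
Excess rainfall: 4.160 − 0.153 = 4.007 in; P > Ia so Q > 0
Runoff Q = (P−Ia)²/(P−Ia+S) = (4.007)²/(4.007+0.767) = 191727362/57017575 ≈ 3.363 in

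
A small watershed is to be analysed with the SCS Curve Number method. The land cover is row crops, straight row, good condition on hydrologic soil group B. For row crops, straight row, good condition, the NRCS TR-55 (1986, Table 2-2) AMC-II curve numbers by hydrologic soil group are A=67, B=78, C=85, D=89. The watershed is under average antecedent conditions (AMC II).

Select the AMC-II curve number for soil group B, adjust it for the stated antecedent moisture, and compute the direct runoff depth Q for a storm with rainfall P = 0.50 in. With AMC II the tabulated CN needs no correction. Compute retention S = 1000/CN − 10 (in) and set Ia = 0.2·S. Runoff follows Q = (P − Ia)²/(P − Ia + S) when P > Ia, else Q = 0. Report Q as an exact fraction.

Q = 0 in ≈ 0.000 in

NRCS table: row crops, straight row, good condition, soil group B → CN(II) = 78
Average conditions: CN = 78 (no AMC adjustment).
Retention S: 1000/CN − 10 with CN=78.000 → S = 110/39 ≈ 2.821 in
Ia = 0.2·(110/39) = 22/39 in ≈ 0.564 in
P = 0.500 ≤ Ia = 0.564 in: entire storm abstracted, Q = 0.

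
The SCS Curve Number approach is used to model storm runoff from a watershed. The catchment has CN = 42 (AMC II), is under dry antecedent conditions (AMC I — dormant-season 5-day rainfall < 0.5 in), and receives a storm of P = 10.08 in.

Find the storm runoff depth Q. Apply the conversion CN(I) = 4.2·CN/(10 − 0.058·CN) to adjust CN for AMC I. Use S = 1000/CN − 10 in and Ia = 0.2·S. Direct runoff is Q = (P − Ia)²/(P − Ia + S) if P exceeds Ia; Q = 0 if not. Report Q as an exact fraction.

Q = 373107856/1105620075 in ≈ 0.337 in

CN(I) from CN(II)=42: (4.2·42)/(10 − 0.058·42) = 44100/1891 ≈ 23.321
Max retention: S = 1000/(44100/1891) − 10 = 14500/441 in (≈ 32.880 in)
Initial abstraction Ia = S/5 = (14500/441)/5 = 2900/441 ≈ 6.576 in
Since P=10.080 > Ia=6.576: effective rainfall P−Ia = 38632/11025 in
Q: (38632/11025)² ÷ (401132/11025) = 373107856/1105620075 in (≈ 0.337 in)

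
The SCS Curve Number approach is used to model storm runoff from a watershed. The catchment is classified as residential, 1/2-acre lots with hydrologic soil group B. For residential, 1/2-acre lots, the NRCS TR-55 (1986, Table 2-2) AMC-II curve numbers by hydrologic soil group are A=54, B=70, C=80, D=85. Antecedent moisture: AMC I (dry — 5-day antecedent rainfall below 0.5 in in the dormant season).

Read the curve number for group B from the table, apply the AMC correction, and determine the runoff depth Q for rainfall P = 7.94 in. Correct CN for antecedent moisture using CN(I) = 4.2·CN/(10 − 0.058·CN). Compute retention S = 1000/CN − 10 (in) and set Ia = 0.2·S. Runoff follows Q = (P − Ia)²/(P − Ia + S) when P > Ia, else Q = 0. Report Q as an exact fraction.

NRCS table: residential, 1/2-acre lots, soil group B → CN(II) = 70
Adjust CN=70 to AMC I: 4.2·70/(10 − 0.058·70) → 294 ÷ (297/50) = 4900/99 ≈ 49.495
Retention S: 1000/CN − 10 with CN=49.495 → S = 500/49 ≈ 10.204 in
Initial abstraction Ia = S/5 = (500/49)/5 = 100/49 ≈ 2.041 in
Excess rainfall: 7.940 − 2.041 = 5.899 in; P > Ia so Q > 0
Q: (14453/2450)² ÷ (39453/2450) = 208889209/96659850 in (≈ 2.161 in)

Q = 208889209/96659850 in ≈ 2.161 in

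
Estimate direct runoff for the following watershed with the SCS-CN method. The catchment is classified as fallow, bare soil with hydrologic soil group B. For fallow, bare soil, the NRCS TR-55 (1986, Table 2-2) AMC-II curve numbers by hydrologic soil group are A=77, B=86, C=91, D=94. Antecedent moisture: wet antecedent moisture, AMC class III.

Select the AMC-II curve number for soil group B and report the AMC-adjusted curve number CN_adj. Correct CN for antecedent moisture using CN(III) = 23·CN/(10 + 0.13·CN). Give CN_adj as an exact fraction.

CN_adj = 98900/1059 ≈ 93.390

NRCS table: fallow, bare soil, soil group B → CN(II) = 86
CN(III) from CN(II)=86: (23·86)/(10 + 0.13·86) = 98900/1059 ≈ 93.390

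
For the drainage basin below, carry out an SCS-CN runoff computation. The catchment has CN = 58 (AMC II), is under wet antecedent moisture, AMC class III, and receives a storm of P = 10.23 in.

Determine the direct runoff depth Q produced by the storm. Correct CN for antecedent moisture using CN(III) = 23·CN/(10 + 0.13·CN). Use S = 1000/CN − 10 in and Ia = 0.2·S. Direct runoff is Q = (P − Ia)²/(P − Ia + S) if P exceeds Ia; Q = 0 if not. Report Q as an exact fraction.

Adjust CN=58 to AMC III: 23·58/(10 + 0.13·58) → 1334 ÷ (877/50) = 66700/877 ≈ 76.055
Retention S: 1000/CN − 10 with CN=76.055 → S = 2100/667 ≈ 3.148 in
Ia = 0.2S: 0.2·3.148 = 0.630 in (exactly 420/667)
Since P=10.230 > Ia=0.630: effective rainfall P−Ia = 640341/66700 in
Q = (640341/66700)²/((640341/66700) + 2100/667) = (410036596281/4448890000)/(850341/66700) = 136678865427/18905914900 in ≈ 7.229 in

Q = 136678865427/18905914900 in ≈ 7.229 in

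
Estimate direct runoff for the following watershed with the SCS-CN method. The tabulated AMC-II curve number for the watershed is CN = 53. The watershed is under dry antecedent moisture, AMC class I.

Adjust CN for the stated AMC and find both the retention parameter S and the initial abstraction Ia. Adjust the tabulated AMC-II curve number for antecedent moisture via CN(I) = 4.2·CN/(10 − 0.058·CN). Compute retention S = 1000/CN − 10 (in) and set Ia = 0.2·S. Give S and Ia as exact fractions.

S = 23500/1113 in ≈ 21.114 in; Ia = 4700/1113 in ≈ 4.223 in

Adjust CN=53 to AMC I: 4.2·53/(10 − 0.058·53) → (1113/5) ÷ (3463/500) = 111300/3463 ≈ 32.140
Retention S: 1000/CN − 10 with CN=32.140 → S = 23500/1113 ≈ 21.114 in
Initial abstraction Ia = S/5 = (23500/1113)/5 = 4700/1113 ≈ 4.223 in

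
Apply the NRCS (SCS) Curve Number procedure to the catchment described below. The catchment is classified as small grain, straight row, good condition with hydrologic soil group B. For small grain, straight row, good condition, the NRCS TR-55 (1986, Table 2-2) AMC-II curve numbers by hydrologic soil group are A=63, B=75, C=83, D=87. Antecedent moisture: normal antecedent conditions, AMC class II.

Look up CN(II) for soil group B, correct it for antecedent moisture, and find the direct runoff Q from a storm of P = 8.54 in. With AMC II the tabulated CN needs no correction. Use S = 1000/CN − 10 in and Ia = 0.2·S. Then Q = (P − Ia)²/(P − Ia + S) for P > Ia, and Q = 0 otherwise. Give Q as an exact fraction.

Q = 1394761/252150 in ≈ 5.531 in

NRCS table: small grain, straight row, good condition, soil group B → CN(II) = 75
AMC II — tabulated CN = 75 applies directly.
Max retention: S = 1000/75 − 10 = 10/3 in (≈ 3.333 in)
Ia = 0.2S: 0.2·3.333 = 0.667 in (exactly 2/3)
Since P=8.540 > Ia=0.667: effective rainfall P−Ia = 1181/150 in
Q: (1181/150)² ÷ (1681/150) = 1394761/252150 in (≈ 5.531 in)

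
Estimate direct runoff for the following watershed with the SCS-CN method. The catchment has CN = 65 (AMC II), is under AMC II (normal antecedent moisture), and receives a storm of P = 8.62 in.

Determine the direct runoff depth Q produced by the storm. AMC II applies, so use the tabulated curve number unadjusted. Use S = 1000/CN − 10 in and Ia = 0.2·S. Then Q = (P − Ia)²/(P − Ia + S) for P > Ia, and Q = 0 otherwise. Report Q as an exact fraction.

Q = 24039409/5461950 in ≈ 4.401 in

CN(II) = 65; AMC II needs no correction.
Max retention: S = 1000/65 − 10 = 70/13 in (≈ 5.385 in)
Initial abstraction Ia = S/5 = (70/13)/5 = 14/13 ≈ 1.077 in
Since P=8.620 > Ia=1.077: effective rainfall P−Ia = 4903/650 in
Q = (4903/650)²/((4903/650) + 70/13) = (24039409/422500)/(8403/650) = 24039409/5461950 in ≈ 4.401 in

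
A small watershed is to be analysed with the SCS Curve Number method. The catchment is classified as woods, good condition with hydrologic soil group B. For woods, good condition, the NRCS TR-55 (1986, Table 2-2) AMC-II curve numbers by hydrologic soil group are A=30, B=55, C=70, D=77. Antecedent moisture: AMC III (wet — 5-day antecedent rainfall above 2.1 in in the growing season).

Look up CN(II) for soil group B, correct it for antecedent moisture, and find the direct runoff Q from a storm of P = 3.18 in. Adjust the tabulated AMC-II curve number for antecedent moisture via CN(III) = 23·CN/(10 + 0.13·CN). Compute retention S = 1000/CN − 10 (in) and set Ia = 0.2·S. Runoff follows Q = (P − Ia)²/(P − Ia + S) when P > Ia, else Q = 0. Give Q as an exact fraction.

Q = 325041843/321423850 in ≈ 1.011 in

NRCS table: woods, good condition, soil group B → CN(II) = 55
Wet (AMC III): CN(III) = 23·55/(10 + 0.13·55) = 1265/(343/20) = 25300/343 ≈ 73.761
Retention S: 1000/CN − 10 with CN=73.761 → S = 900/253 ≈ 3.557 in
Initial abstraction Ia = S/5 = (900/253)/5 = 180/253 ≈ 0.711 in
Excess rainfall: 3.180 − 0.711 = 2.469 in; P > Ia so Q > 0
Q: (31227/12650)² ÷ (76227/12650) = 325041843/321423850 in (≈ 1.011 in)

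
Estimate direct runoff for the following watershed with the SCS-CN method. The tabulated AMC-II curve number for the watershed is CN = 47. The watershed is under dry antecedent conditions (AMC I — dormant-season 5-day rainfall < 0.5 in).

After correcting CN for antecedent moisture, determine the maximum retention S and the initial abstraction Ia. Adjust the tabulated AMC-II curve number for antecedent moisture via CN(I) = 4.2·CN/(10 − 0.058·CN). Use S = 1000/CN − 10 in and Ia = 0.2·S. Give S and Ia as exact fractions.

Dry (AMC I): CN(I) = 4.2·47/(10 − 0.058·47) = (987/5)/(3637/500) = 98700/3637 ≈ 27.138
Retention S: 1000/CN − 10 with CN=27.138 → S = 26500/987 ≈ 26.849 in
Ia = 0.2S: 0.2·26.849 = 5.370 in (exactly 5300/987)

S = 26500/987 in ≈ 26.849 in; Ia = 5300/987 in ≈ 5.370 in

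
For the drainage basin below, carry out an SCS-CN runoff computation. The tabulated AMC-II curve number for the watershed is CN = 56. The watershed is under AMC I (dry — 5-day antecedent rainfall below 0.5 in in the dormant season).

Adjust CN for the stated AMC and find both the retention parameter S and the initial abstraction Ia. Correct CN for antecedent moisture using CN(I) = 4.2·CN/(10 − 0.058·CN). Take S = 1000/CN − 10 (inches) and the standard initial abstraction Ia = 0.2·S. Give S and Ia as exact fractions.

Adjust CN=56 to AMC I: 4.2·56/(10 − 0.058·56) → (1176/5) ÷ (844/125) = 7350/211 ≈ 34.834
Retention S: 1000/CN − 10 with CN=34.834 → S = 2750/147 ≈ 18.707 in
Initial abstraction Ia = S/5 = (2750/147)/5 = 550/147 ≈ 3.741 in

S = 2750/147 in ≈ 18.707 in; Ia = 550/147 in ≈ 3.741 in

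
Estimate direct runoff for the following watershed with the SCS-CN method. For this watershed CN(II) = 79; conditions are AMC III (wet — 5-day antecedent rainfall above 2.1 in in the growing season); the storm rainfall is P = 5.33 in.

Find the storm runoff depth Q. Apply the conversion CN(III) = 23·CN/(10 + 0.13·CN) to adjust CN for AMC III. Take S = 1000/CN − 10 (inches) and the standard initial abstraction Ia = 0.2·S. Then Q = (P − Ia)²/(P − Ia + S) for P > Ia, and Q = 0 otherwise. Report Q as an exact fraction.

Adjust CN=79 to AMC III: 23·79/(10 + 0.13·79) → 1817 ÷ (2027/100) = 181700/2027 ≈ 89.640
S = 1000/(181700/2027) − 10 = 2100/1817 in ≈ 1.156 in
Ia = 0.2S: 0.2·1.156 = 0.231 in (exactly 420/1817)
Excess rainfall: 5.330 − 0.231 = 5.099 in; P > Ia so Q > 0
Q = (926461/181700)²/((926461/181700) + 2100/1817) = (858329984521/33014890000)/(1136461/181700) = 858329984521/206494963700 in ≈ 4.157 in

Q = 858329984521/206494963700 in ≈ 4.157 in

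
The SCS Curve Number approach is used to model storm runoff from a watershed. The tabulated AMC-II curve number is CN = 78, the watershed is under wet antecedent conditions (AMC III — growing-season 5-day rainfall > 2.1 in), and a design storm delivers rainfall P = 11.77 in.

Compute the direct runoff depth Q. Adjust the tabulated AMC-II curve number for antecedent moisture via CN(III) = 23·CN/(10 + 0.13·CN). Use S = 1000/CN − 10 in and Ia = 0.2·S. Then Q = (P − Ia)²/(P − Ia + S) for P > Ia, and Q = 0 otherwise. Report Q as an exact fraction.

Adjust CN=78 to AMC III: 23·78/(10 + 0.13·78) → 1794 ÷ (1007/50) = 89700/1007 ≈ 89.076
S = 1000/(89700/1007) − 10 = 1100/897 in ≈ 1.226 in
Initial abstraction Ia = S/5 = (1100/897)/5 = 220/897 ≈ 0.245 in
Since P=11.770 > Ia=0.245: effective rainfall P−Ia = 1033769/89700 in
Q = (1033769/89700)²/((1033769/89700) + 1100/897) = (1068678345361/8046090000)/(1143769/89700) = 97152576851/9326916300 in ≈ 10.416 in

Q = 97152576851/9326916300 in ≈ 10.416 in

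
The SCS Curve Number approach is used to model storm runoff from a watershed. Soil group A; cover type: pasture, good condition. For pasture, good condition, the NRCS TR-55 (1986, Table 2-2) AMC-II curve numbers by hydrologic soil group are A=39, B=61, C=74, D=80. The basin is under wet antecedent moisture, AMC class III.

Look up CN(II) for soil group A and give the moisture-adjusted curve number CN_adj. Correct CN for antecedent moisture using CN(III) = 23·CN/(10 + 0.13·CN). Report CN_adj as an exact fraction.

CN_adj = 89700/1507 ≈ 59.522

NRCS table: pasture, good condition, soil group A → CN(II) = 39
Wet (AMC III): CN(III) = 23·39/(10 + 0.13·39) = 897/(1507/100) = 89700/1507 ≈ 59.522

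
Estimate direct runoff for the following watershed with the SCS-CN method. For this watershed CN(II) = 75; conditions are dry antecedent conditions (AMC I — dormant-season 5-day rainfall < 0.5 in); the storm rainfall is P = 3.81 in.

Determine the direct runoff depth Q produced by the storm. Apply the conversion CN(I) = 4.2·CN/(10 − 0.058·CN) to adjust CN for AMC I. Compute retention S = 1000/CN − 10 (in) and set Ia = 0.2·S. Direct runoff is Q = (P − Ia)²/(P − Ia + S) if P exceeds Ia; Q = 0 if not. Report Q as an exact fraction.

Q = 196084009/403218900 in ≈ 0.486 in

CN(I) from CN(II)=75: (4.2·75)/(10 − 0.058·75) = 6300/113 ≈ 55.752
Max retention: S = 1000/(6300/113) − 10 = 500/63 in (≈ 7.937 in)
Initial abstraction Ia = S/5 = (500/63)/5 = 100/63 ≈ 1.587 in
Excess rainfall: 3.810 − 1.587 = 2.223 in; P > Ia so Q > 0
Q: (14003/6300)² ÷ (64003/6300) = 196084009/403218900 in (≈ 0.486 in)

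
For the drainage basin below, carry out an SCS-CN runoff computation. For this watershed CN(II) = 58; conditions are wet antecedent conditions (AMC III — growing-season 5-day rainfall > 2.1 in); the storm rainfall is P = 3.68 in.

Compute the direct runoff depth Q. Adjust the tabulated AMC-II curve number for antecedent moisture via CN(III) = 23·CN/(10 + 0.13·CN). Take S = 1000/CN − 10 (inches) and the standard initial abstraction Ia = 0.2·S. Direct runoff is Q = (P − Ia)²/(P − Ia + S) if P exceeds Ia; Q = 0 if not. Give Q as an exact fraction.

Q = 646786624/430898675 in ≈ 1.501 in

CN(III) from CN(II)=58: (23·58)/(10 + 0.13·58) = 66700/877 ≈ 76.055
S = 1000/(66700/877) − 10 = 2100/667 in ≈ 3.148 in
Ia = 0.2S: 0.2·3.148 = 0.630 in (exactly 420/667)
P − Ia = 3.680 − 0.630 = 50864/16675 ≈ 3.050 in (> 0, runoff occurs)
Q: (50864/16675)² ÷ (103364/16675) = 646786624/430898675 in (≈ 1.501 in)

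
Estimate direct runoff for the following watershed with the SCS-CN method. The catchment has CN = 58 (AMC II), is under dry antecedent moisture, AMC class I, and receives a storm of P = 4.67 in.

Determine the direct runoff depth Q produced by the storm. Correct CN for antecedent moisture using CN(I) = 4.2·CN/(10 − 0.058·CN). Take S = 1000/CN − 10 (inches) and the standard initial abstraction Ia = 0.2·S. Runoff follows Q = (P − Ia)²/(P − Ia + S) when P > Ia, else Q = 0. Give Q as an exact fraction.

Adjust CN=58 to AMC I: 4.2·58/(10 − 0.058·58) → (1218/5) ÷ (1659/250) = 2900/79 ≈ 36.709
Max retention: S = 1000/(2900/79) − 10 = 500/29 in (≈ 17.241 in)
Ia = 0.2·(500/29) = 100/29 in ≈ 3.448 in
P − Ia = 4.670 − 3.448 = 3543/2900 ≈ 1.222 in (> 0, runoff occurs)
Runoff Q = (P−Ia)²/(P−Ia+S) = (1.222)²/(1.222+17.241) = 12552849/155274700 ≈ 0.081 in

Q = 12552849/155274700 in ≈ 0.081 in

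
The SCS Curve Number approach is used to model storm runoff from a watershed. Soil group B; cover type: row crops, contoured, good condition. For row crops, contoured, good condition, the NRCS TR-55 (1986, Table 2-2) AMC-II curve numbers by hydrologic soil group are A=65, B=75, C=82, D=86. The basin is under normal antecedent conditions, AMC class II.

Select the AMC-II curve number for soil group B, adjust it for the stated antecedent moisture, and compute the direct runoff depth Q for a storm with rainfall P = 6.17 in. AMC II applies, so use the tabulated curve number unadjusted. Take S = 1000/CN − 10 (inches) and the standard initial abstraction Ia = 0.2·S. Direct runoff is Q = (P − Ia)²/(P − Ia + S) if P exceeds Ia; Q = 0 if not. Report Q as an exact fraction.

NRCS table: row crops, contoured, good condition, soil group B → CN(II) = 75
AMC II — tabulated CN = 75 applies directly.
S = 1000/75 − 10 = 10/3 in ≈ 3.333 in
Ia = 0.2·(10/3) = 2/3 in ≈ 0.667 in
Since P=6.170 > Ia=0.667: effective rainfall P−Ia = 1651/300 in
Q = (1651/300)²/((1651/300) + 10/3) = (2725801/90000)/(2651/300) = 2725801/795300 in ≈ 3.427 in

Q = 2725801/795300 in ≈ 3.427 in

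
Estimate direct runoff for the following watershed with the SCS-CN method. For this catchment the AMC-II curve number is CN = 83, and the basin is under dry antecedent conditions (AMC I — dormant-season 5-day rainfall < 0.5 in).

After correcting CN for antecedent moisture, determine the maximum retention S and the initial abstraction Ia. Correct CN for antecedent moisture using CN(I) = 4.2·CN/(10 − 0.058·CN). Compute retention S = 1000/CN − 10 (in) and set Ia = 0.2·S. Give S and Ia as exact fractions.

CN(I) from CN(II)=83: (4.2·83)/(10 − 0.058·83) = 174300/2593 ≈ 67.219
S = 1000/(174300/2593) − 10 = 8500/1743 in ≈ 4.877 in
Ia = 0.2·(8500/1743) = 1700/1743 in ≈ 0.975 in

S = 8500/1743 in ≈ 4.877 in; Ia = 1700/1743 in ≈ 0.975 in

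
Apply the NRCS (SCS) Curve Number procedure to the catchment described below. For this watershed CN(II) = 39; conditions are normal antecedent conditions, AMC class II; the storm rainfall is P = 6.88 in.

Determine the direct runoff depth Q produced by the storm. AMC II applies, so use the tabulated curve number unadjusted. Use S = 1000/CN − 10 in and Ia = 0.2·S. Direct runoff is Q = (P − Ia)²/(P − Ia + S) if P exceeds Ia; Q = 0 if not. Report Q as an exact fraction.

Q = 3345241/4608825 in ≈ 0.726 in

AMC II — tabulated CN = 39 applies directly.
Retention S: 1000/CN − 10 with CN=39.000 → S = 610/39 ≈ 15.641 in
Initial abstraction Ia = S/5 = (610/39)/5 = 122/39 ≈ 3.128 in
Excess rainfall: 6.880 − 3.128 = 3.752 in; P > Ia so Q > 0
Q = (3658/975)²/((3658/975) + 610/39) = (13380964/950625)/(18908/975) = 3345241/4608825 in ≈ 0.726 in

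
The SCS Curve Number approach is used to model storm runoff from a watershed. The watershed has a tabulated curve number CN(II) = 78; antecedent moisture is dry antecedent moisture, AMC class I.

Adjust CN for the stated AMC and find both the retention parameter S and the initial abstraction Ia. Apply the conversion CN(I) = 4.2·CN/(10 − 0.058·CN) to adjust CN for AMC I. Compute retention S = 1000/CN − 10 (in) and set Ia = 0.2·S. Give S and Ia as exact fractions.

S = 5500/819 in ≈ 6.716 in; Ia = 1100/819 in ≈ 1.343 in

Adjust CN=78 to AMC I: 4.2·78/(10 − 0.058·78) → (1638/5) ÷ (1369/250) = 81900/1369 ≈ 59.825
S = 1000/(81900/1369) − 10 = 5500/819 in ≈ 6.716 in
Initial abstraction Ia = S/5 = (5500/819)/5 = 1100/819 ≈ 1.343 in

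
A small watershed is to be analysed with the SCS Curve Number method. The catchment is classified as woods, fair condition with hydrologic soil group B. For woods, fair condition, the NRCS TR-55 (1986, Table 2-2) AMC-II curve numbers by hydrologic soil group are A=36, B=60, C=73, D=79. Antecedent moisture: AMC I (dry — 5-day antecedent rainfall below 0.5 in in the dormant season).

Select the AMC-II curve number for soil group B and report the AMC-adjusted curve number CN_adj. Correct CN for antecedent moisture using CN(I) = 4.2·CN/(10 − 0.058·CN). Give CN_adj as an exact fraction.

CN_adj = 6300/163 ≈ 38.650

NRCS table: woods, fair condition, soil group B → CN(II) = 60
CN(I) from CN(II)=60: (4.2·60)/(10 − 0.058·60) = 6300/163 ≈ 38.650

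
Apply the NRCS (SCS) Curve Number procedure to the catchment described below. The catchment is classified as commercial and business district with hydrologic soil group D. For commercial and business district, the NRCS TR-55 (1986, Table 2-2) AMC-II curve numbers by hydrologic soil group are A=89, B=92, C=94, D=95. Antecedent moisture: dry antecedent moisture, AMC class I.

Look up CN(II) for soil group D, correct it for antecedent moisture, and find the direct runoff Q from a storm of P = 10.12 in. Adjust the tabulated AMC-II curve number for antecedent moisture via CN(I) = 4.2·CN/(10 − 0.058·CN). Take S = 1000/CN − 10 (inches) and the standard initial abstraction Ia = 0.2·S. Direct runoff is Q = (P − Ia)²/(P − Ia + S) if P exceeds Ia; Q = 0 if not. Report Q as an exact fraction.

Q = 9691811809/1106696325 in ≈ 8.757 in

NRCS table: commercial and business district, soil group D → CN(II) = 95
CN(I) from CN(II)=95: (4.2·95)/(10 − 0.058·95) = 39900/449 ≈ 88.864
S = 1000/(39900/449) − 10 = 500/399 in ≈ 1.253 in
Ia = 0.2S: 0.2·1.253 = 0.251 in (exactly 100/399)
Since P=10.120 > Ia=0.251: effective rainfall P−Ia = 98447/9975 in
Runoff Q = (P−Ia)²/(P−Ia+S) = (9.869)²/(9.869+1.253) = 9691811809/1106696325 ≈ 8.757 in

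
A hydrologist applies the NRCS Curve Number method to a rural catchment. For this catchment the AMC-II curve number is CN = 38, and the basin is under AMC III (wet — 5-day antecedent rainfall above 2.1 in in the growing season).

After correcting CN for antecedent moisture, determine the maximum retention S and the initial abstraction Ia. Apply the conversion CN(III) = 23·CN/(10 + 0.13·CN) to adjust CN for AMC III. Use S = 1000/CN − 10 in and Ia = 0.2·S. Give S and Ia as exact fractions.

S = 3100/437 in ≈ 7.094 in; Ia = 620/437 in ≈ 1.419 in

Wet (AMC III): CN(III) = 23·38/(10 + 0.13·38) = 874/(747/50) = 43700/747 ≈ 58.501
Max retention: S = 1000/(43700/747) − 10 = 3100/437 in (≈ 7.094 in)
Ia = 0.2·(3100/437) = 620/437 in ≈ 1.419 in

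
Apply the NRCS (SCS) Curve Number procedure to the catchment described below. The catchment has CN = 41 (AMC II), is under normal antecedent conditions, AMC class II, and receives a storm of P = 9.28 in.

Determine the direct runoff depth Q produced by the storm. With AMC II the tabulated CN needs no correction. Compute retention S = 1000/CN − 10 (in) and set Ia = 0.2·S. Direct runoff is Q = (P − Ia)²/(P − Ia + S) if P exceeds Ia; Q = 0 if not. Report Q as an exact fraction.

CN(II) = 41; AMC II needs no correction.
Max retention: S = 1000/41 − 10 = 590/41 in (≈ 14.390 in)
Ia = 0.2·(590/41) = 118/41 in ≈ 2.878 in
Excess rainfall: 9.280 − 2.878 = 6.402 in; P > Ia so Q > 0
Q = (6562/1025)²/((6562/1025) + 590/41) = (43059844/1050625)/(21312/1025) = 10764961/5461200 in ≈ 1.971 in

Q = 10764961/5461200 in ≈ 1.971 in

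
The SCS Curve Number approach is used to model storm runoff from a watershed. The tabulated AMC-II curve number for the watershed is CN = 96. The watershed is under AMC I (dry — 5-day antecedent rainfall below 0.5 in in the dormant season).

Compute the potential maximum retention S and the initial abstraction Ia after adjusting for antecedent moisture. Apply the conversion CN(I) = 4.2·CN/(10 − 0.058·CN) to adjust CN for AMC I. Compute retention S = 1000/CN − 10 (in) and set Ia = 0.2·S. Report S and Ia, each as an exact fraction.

S = 125/126 in ≈ 0.992 in; Ia = 25/126 in ≈ 0.198 in

CN(I) from CN(II)=96: (4.2·96)/(10 − 0.058·96) = 25200/277 ≈ 90.975
Max retention: S = 1000/(25200/277) − 10 = 125/126 in (≈ 0.992 in)
Ia = 0.2S: 0.2·0.992 = 0.198 in (exactly 25/126)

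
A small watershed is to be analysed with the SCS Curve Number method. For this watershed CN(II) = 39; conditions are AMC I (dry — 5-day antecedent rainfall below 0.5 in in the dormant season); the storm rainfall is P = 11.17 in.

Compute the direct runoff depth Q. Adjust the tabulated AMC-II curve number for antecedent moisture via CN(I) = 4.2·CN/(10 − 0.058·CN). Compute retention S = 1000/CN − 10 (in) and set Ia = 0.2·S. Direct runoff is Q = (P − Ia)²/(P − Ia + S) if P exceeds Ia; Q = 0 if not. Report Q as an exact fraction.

Q = 92917061329/274760003700 in ≈ 0.338 in

Adjust CN=39 to AMC I: 4.2·39/(10 − 0.058·39) → (819/5) ÷ (3869/500) = 81900/3869 ≈ 21.168
Retention S: 1000/CN − 10 with CN=21.168 → S = 30500/819 ≈ 37.241 in
Ia = 0.2S: 0.2·37.241 = 7.448 in (exactly 6100/819)
Since P=11.170 > Ia=7.448: effective rainfall P−Ia = 304823/81900 in
Runoff Q = (P−Ia)²/(P−Ia+S) = (3.722)²/(3.722+37.241) = 92917061329/274760003700 ≈ 0.338 in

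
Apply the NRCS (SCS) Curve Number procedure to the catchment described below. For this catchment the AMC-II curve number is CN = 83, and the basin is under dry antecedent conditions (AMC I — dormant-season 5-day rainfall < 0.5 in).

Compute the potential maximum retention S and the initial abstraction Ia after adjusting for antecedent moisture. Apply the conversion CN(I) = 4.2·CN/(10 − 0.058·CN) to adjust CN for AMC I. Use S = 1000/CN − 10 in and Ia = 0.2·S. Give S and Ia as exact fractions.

S = 8500/1743 in ≈ 4.877 in; Ia = 1700/1743 in ≈ 0.975 in

Adjust CN=83 to AMC I: 4.2·83/(10 − 0.058·83) → (1743/5) ÷ (2593/500) = 174300/2593 ≈ 67.219
Retention S: 1000/CN − 10 with CN=67.219 → S = 8500/1743 ≈ 4.877 in
Ia = 0.2S: 0.2·4.877 = 0.975 in (exactly 1700/1743)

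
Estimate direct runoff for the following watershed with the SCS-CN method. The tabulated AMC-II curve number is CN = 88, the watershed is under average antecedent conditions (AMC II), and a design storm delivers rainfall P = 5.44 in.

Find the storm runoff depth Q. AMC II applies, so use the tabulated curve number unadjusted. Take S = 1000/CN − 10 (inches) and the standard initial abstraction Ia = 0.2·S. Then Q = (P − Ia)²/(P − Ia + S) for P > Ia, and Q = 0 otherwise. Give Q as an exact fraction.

CN(II) = 88; AMC II needs no correction.
S = 1000/88 − 10 = 15/11 in ≈ 1.364 in
Ia = 0.2S: 0.2·1.364 = 0.273 in (exactly 3/11)
Since P=5.440 > Ia=0.273: effective rainfall P−Ia = 1421/275 in
Q = (1421/275)²/((1421/275) + 15/11) = (2019241/75625)/(1796/275) = 2019241/493900 in ≈ 4.088 in

Q = 2019241/493900 in ≈ 4.088 in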